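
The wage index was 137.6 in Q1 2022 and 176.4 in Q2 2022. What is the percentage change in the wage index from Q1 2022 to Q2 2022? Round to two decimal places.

28.20%

Change = (176.4 − 137.6) / 137.6 × 100
       = 38.8 / 137.6 × 100 = 28.1977%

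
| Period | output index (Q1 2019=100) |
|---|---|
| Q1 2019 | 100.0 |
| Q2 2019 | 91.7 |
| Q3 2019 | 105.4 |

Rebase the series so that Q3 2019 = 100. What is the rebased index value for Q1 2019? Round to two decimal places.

Rebased(Q1 2019) = 100.0 / 105.4 × 100 = 94.8767

94.88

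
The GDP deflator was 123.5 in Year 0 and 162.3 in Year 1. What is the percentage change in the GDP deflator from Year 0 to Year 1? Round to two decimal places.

Change = (162.3 − 123.5) / 123.5 × 100
       = 38.8 / 123.5 × 100 = 31.4170%

31.42%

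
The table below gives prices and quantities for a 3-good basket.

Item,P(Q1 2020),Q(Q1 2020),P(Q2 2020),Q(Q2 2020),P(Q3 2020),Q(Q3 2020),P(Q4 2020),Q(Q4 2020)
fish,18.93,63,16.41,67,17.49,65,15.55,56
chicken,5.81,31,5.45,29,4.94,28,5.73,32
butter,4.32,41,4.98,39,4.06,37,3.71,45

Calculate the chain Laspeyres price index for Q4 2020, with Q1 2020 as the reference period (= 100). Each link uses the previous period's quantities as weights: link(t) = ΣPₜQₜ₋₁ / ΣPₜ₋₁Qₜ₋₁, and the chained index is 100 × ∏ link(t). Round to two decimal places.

Link Q1 2020→Q2 2020:
ΣP(Q2 2020)Q(Q1 2020) = 16.41×63 + 5.45×31 + 4.98×41 = 1033.83 + 168.95 + 204.18 = 1406.96
ΣP(Q1 2020)Q(Q1 2020) = 18.93×63 + 5.81×31 + 4.32×41 = 1192.59 + 180.11 + 177.12 = 1549.82
link = 1406.96/1549.82 = 0.907822
Link Q2 2020→Q3 2020:
ΣP(Q3 2020)Q(Q2 2020) = 17.49×67 + 4.94×29 + 4.06×39 = 1171.83 + 143.26 + 158.34 = 1473.43
ΣP(Q2 2020)Q(Q2 2020) = 16.41×67 + 5.45×29 + 4.98×39 = 1099.47 + 158.05 + 194.22 = 1451.74
link = 1473.43/1451.74 = 1.014941
Link Q3 2020→Q4 2020:
ΣP(Q4 2020)Q(Q3 2020) = 15.55×65 + 5.73×28 + 3.71×37 = 1010.75 + 160.44 + 137.27 = 1308.46
ΣP(Q3 2020)Q(Q3 2020) = 17.49×65 + 4.94×28 + 4.06×37 = 1136.85 + 138.32 + 150.22 = 1425.39
link = 1308.46/1425.39 = 0.917966
Chained index = 100 × 0.907822 × 1.014941 × 0.917966 = 84.5800

84.58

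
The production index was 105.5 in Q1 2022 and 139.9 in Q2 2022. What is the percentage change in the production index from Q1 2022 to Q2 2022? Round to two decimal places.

32.61%

Change = (139.9 − 105.5) / 105.5 × 100
       = 34.4 / 105.5 × 100 = 32.6066%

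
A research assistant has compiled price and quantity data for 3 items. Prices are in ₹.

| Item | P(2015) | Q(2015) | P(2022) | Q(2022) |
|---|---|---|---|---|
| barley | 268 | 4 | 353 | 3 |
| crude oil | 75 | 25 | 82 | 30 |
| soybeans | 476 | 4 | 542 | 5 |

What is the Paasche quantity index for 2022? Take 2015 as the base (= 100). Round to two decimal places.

110.64

Paasche quantity index uses current-period prices as weights.
ΣP(2022)·Q(2022) = 353×3 + 82×30 + 542×5 = 1059 + 2460 + 2710 = 6229
ΣP(2022)·Q(2015) = 353×4 + 82×25 + 542×4 = 1412 + 2050 + 2168 = 5630
Index = 6229 / 5630 × 100 = 110.6394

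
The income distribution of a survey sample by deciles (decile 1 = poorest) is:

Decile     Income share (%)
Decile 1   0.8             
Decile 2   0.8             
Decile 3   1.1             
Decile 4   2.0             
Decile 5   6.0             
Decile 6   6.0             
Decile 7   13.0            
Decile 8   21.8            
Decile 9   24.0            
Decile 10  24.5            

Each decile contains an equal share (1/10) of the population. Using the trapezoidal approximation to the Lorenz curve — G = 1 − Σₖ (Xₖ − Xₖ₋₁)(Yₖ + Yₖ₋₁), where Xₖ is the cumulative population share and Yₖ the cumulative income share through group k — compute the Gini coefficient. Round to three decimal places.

0.512

Cumulative income shares Yₖ: 0.0080, 0.0160, 0.0270, 0.0470, 0.1070, 0.1670, 0.2970, 0.5150, 0.7550, 1.0000
Σ (Xₖ−Xₖ₋₁)(Yₖ+Yₖ₋₁) = (1/10)(0.0080+0.0000) + (1/10)(0.0160+0.0080) + (1/10)(0.0270+0.0160) + (1/10)(0.0470+0.0270) + (1/10)(0.1070+0.0470) + (1/10)(0.1670+0.1070) + (1/10)(0.2970+0.1670) + (1/10)(0.5150+0.2970) + (1/10)(0.7550+0.5150) + (1/10)(1.0000+0.7550)
  = 0.0008 + 0.0024 + 0.0043 + 0.0074 + 0.0154 + 0.0274 + 0.0464 + 0.0812 + 0.1270 + 0.1755 = 0.4878
G = 1 − 0.4878 = 0.5122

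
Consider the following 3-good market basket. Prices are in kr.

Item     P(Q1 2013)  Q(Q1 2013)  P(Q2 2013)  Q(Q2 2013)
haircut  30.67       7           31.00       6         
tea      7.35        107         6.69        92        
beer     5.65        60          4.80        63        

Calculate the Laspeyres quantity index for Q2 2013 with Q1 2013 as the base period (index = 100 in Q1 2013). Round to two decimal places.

90.75

Laspeyres quantity index uses base-period prices as weights.
ΣP(Q1 2013)·Q(Q2 2013) = 30.67×6 + 7.35×92 + 5.65×63 = 184.02 + 676.2 + 355.95 = 1216.17
ΣP(Q1 2013)·Q(Q1 2013) = 30.67×7 + 7.35×107 + 5.65×60 = 214.69 + 786.45 + 339 = 1340.14
Index = 1216.17 / 1340.14 × 100 = 90.7495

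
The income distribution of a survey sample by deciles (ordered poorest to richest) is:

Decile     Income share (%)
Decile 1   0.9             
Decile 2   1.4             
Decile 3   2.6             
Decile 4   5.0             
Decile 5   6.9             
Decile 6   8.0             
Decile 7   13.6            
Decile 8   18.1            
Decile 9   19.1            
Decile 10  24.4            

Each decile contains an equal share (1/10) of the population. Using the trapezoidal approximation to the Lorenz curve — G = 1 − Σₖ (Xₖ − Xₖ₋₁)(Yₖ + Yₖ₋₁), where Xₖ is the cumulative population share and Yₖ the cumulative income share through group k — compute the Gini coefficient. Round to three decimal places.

0.440

Cumulative income shares Yₖ: 0.0090, 0.0230, 0.0490, 0.0990, 0.1680, 0.2480, 0.3840, 0.5650, 0.7560, 1.0000
Σ (Xₖ−Xₖ₋₁)(Yₖ+Yₖ₋₁) = (1/10)(0.0090+0.0000) + (1/10)(0.0230+0.0090) + (1/10)(0.0490+0.0230) + (1/10)(0.0990+0.0490) + (1/10)(0.1680+0.0990) + (1/10)(0.2480+0.1680) + (1/10)(0.3840+0.2480) + (1/10)(0.5650+0.3840) + (1/10)(0.7560+0.5650) + (1/10)(1.0000+0.7560)
  = 0.0009 + 0.0032 + 0.0072 + 0.0148 + 0.0267 + 0.0416 + 0.0632 + 0.0949 + 0.1321 + 0.1756 = 0.5602
G = 1 − 0.5602 = 0.4398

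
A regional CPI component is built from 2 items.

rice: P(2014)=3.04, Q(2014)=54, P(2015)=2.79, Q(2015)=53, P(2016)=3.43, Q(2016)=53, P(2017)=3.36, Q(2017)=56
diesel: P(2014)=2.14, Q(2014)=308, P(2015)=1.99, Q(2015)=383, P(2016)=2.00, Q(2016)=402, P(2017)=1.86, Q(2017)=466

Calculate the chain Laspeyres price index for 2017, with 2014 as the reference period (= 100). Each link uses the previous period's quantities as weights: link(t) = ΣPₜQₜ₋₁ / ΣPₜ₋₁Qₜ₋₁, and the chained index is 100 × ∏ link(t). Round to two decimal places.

90.72

Link 2014→2015:
ΣP(2015)Q(2014) = 2.79×54 + 1.99×308 = 150.66 + 612.92 = 763.58
ΣP(2014)Q(2014) = 3.04×54 + 2.14×308 = 164.16 + 659.12 = 823.28
link = 763.58/823.28 = 0.927485
Link 2015→2016:
ΣP(2016)Q(2015) = 3.43×53 + 2.00×383 = 181.79 + 766 = 947.79
ΣP(2015)Q(2015) = 2.79×53 + 1.99×383 = 147.87 + 762.17 = 910.04
link = 947.79/910.04 = 1.041482
Link 2016→2017:
ΣP(2017)Q(2016) = 3.36×53 + 1.86×402 = 178.08 + 747.72 = 925.8
ΣP(2016)Q(2016) = 3.43×53 + 2.00×402 = 181.79 + 804 = 985.79
link = 925.8/985.79 = 0.939145
Chained index = 100 × 0.927485 × 1.041482 × 0.939145 = 90.7176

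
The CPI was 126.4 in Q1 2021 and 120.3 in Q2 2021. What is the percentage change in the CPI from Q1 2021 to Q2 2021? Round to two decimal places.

-4.83%

Change = (120.3 − 126.4) / 126.4 × 100
       = -6.1 / 126.4 × 100 = -4.8259%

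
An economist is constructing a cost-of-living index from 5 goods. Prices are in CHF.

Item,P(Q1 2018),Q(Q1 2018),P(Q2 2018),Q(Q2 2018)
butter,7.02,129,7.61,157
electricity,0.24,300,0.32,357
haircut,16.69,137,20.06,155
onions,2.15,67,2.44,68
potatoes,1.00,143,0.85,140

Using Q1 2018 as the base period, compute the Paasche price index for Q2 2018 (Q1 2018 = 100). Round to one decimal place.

Paasche price index uses current-period quantities as weights.
ΣP(Q2 2018)·Q(Q2 2018) = 7.61×157 + 0.32×357 + 20.06×155 + 2.44×68 + 0.85×140 = 1194.77 + 114.24 + 3109.3 + 165.92 + 119 = 4703.23
ΣP(Q1 2018)·Q(Q2 2018) = 7.02×157 + 0.24×357 + 16.69×155 + 2.15×68 + 1.00×140 = 1102.14 + 85.68 + 2586.95 + 146.2 + 140 = 4060.97
Index = 4703.23 / 4060.97 × 100 = 115.8154

115.8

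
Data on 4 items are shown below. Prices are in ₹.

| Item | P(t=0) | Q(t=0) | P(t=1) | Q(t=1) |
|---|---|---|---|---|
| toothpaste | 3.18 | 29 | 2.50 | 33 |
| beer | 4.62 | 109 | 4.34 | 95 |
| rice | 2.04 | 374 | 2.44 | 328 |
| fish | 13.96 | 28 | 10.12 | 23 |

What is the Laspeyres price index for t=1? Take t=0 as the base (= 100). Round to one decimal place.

99.5

Laspeyres price index uses base-period quantities as weights.
ΣP(t=1)·Q(t=0) = 2.50×29 + 4.34×109 + 2.44×374 + 10.12×28 = 72.5 + 473.06 + 912.56 + 283.36 = 1741.48
ΣP(t=0)·Q(t=0) = 3.18×29 + 4.62×109 + 2.04×374 + 13.96×28 = 92.22 + 503.58 + 762.96 + 390.88 = 1749.64
Index = 1741.48 / 1749.64 × 100 = 99.5336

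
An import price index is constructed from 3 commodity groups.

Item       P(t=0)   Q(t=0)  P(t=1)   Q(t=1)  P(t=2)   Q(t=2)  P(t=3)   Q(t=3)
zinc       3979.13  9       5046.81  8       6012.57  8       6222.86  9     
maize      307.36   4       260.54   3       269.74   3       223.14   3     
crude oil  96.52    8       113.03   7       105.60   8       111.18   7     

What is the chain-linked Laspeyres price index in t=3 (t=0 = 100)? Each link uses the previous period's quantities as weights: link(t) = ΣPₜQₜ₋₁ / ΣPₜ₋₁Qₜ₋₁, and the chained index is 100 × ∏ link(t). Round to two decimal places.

152.99

Link t=0→t=1:
ΣP(t=1)Q(t=0) = 5046.81×9 + 260.54×4 + 113.03×8 = 45421.29 + 1042.16 + 904.24 = 47367.69
ΣP(t=0)Q(t=0) = 3979.13×9 + 307.36×4 + 96.52×8 = 35812.17 + 1229.44 + 772.16 = 37813.77
link = 47367.69/37813.77 = 1.252657
Link t=1→t=2:
ΣP(t=2)Q(t=1) = 6012.57×8 + 269.74×3 + 105.60×7 = 48100.56 + 809.22 + 739.2 = 49648.98
ΣP(t=1)Q(t=1) = 5046.81×8 + 260.54×3 + 113.03×7 = 40374.48 + 781.62 + 791.21 = 41947.31
link = 49648.98/41947.31 = 1.183603
Link t=2→t=3:
ΣP(t=3)Q(t=2) = 6222.86×8 + 223.14×3 + 111.18×8 = 49782.88 + 669.42 + 889.44 = 51341.74
ΣP(t=2)Q(t=2) = 6012.57×8 + 269.74×3 + 105.60×8 = 48100.56 + 809.22 + 844.8 = 49754.58
link = 51341.74/49754.58 = 1.031900
Chained index = 100 × 1.252657 × 1.183603 × 1.031900 = 152.9946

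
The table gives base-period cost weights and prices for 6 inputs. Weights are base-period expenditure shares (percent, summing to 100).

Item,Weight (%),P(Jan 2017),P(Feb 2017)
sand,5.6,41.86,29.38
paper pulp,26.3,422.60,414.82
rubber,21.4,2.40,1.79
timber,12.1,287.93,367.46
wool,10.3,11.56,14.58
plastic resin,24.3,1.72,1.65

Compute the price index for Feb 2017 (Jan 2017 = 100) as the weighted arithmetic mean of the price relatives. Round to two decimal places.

sand: 5.6 × (29.38/41.86) = 5.6 × 0.701863 = 3.9304
paper pulp: 26.3 × (414.82/422.60) = 26.3 × 0.981590 = 25.8158
rubber: 21.4 × (1.79/2.40) = 21.4 × 0.745833 = 15.9608
timber: 12.1 × (367.46/287.93) = 12.1 × 1.276213 = 15.4422
wool: 10.3 × (14.58/11.56) = 10.3 × 1.261246 = 12.9908
plastic resin: 24.3 × (1.65/1.72) = 24.3 × 0.959302 = 23.3110
Index = Σ wᵢ·(p₁ᵢ/p₀ᵢ) = 3.9304 + 25.8158 + 15.9608 + 15.4422 + 12.9908 + 23.3110 = 97.4511

97.45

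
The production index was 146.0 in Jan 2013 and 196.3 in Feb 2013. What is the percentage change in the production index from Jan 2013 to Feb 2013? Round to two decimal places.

34.45%

Change = (196.3 − 146.0) / 146.0 × 100
       = 50.3 / 146.0 × 100 = 34.4521%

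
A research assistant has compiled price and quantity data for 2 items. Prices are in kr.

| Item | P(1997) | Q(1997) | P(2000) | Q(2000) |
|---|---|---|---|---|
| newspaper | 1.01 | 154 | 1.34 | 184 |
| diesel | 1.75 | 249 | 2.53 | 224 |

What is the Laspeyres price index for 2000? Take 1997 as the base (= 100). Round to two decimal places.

141.44

Laspeyres price index uses base-period quantities as weights.
ΣP(2000)·Q(1997) = 1.34×154 + 2.53×249 = 206.36 + 629.97 = 836.33
ΣP(1997)·Q(1997) = 1.01×154 + 1.75×249 = 155.54 + 435.75 = 591.29
Index = 836.33 / 591.29 × 100 = 141.4416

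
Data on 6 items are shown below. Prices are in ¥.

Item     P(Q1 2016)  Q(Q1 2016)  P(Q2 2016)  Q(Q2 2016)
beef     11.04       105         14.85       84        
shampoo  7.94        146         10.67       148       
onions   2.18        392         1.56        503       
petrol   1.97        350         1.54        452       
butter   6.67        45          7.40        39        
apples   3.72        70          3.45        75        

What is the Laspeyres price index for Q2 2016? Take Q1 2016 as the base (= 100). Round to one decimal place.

Laspeyres price index uses base-period quantities as weights.
ΣP(Q2 2016)·Q(Q1 2016) = 14.85×105 + 10.67×146 + 1.56×392 + 1.54×350 + 7.40×45 + 3.45×70 = 1559.25 + 1557.82 + 611.52 + 539 + 333 + 241.5 = 4842.09
ΣP(Q1 2016)·Q(Q1 2016) = 11.04×105 + 7.94×146 + 2.18×392 + 1.97×350 + 6.67×45 + 3.72×70 = 1159.2 + 1159.24 + 854.56 + 689.5 + 300.15 + 260.4 = 4423.05
Index = 4842.09 / 4423.05 × 100 = 109.4740

109.5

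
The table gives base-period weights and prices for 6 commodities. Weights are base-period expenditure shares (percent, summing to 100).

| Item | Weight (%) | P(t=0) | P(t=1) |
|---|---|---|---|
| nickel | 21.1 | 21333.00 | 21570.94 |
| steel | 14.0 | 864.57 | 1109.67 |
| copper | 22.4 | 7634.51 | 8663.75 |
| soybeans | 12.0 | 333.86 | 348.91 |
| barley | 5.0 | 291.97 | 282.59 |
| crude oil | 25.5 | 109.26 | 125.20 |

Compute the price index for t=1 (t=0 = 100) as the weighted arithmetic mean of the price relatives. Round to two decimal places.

111.32

nickel: 21.1 × (21570.94/21333.00) = 21.1 × 1.011154 = 21.3353
steel: 14.0 × (1109.67/864.57) = 14.0 × 1.283494 = 17.9689
copper: 22.4 × (8663.75/7634.51) = 22.4 × 1.134814 = 25.4198
soybeans: 12.0 × (348.91/333.86) = 12.0 × 1.045079 = 12.5409
barley: 5.0 × (282.59/291.97) = 5.0 × 0.967873 = 4.8394
crude oil: 25.5 × (125.20/109.26) = 25.5 × 1.145891 = 29.2202
Index = Σ wᵢ·(p₁ᵢ/p₀ᵢ) = 21.3353 + 17.9689 + 25.4198 + 12.5409 + 4.8394 + 29.2202 = 111.3246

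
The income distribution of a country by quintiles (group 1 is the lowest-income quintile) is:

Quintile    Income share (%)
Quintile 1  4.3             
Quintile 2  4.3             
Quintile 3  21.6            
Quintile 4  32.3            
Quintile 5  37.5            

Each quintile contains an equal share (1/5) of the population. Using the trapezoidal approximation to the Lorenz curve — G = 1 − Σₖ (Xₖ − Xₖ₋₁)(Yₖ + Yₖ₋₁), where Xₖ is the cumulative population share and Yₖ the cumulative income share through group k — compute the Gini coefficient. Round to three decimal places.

0.378

Cumulative income shares Yₖ: 0.0430, 0.0860, 0.3020, 0.6250, 1.0000
Σ (Xₖ−Xₖ₋₁)(Yₖ+Yₖ₋₁) = (1/5)(0.0430+0.0000) + (1/5)(0.0860+0.0430) + (1/5)(0.3020+0.0860) + (1/5)(0.6250+0.3020) + (1/5)(1.0000+0.6250)
  = 0.0086 + 0.0258 + 0.0776 + 0.1854 + 0.3250 = 0.6224
G = 1 − 0.6224 = 0.3776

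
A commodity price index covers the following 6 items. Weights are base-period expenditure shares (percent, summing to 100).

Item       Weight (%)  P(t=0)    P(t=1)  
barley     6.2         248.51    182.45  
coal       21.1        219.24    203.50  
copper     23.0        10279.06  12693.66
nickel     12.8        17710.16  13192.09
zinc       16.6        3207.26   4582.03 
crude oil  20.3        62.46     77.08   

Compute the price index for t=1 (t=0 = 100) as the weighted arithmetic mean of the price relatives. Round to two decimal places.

110.84

barley: 6.2 × (182.45/248.51) = 6.2 × 0.734176 = 4.5519
coal: 21.1 × (203.50/219.24) = 21.1 × 0.928207 = 19.5852
copper: 23.0 × (12693.66/10279.06) = 23.0 × 1.234905 = 28.4028
nickel: 12.8 × (13192.09/17710.16) = 12.8 × 0.744888 = 9.5346
zinc: 16.6 × (4582.03/3207.26) = 16.6 × 1.428643 = 23.7155
crude oil: 20.3 × (77.08/62.46) = 20.3 × 1.234070 = 25.0516
Index = Σ wᵢ·(p₁ᵢ/p₀ᵢ) = 4.5519 + 19.5852 + 28.4028 + 9.5346 + 23.7155 + 25.0516 = 110.8415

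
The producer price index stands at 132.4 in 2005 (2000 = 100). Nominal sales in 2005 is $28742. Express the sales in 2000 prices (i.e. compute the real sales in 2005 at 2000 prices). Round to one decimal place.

21708.5

Real = Nominal ÷ (Index/100) = 28742 ÷ (132.4/100)
     = 28742 ÷ 1.324 = 21708.4592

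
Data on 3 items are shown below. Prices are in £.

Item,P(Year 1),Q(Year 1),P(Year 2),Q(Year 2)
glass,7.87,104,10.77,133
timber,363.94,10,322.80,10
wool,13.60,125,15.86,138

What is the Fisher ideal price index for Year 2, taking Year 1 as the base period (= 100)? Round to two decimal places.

Laspeyres component (base-period weights):
ΣP(Year 2)Q(Year 1) = 10.77×104 + 322.80×10 + 15.86×125 = 1120.08 + 3228 + 1982.5 = 6330.58
ΣP(Year 1)Q(Year 1) = 7.87×104 + 363.94×10 + 13.60×125 = 818.48 + 3639.4 + 1700 = 6157.88
L = 6330.58 / 6157.88 × 100 = 102.8045
Paasche component (current-period weights):
ΣP(Year 2)Q(Year 2) = 10.77×133 + 322.80×10 + 15.86×138 = 1432.41 + 3228 + 2188.68 = 6849.09
ΣP(Year 1)Q(Year 2) = 7.87×133 + 363.94×10 + 13.60×138 = 1046.71 + 3639.4 + 1876.8 = 6562.91
P = 6849.09 / 6562.91 × 100 = 104.3606
Fisher = √(L × P) = √(102.8045 × 104.3606) = 103.5796

103.58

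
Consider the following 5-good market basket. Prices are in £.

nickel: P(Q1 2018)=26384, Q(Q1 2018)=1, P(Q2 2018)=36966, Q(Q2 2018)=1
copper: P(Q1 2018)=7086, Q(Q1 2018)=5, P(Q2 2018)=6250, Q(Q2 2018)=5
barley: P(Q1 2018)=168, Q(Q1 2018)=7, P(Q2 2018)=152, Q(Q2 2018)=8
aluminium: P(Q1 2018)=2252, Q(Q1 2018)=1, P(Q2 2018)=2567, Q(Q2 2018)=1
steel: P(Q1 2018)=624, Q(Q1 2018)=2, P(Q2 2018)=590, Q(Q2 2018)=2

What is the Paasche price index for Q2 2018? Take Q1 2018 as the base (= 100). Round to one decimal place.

109.8

Paasche price index uses current-period quantities as weights.
ΣP(Q2 2018)·Q(Q2 2018) = 36966×1 + 6250×5 + 152×8 + 2567×1 + 590×2 = 36966 + 31250 + 1216 + 2567 + 1180 = 73179
ΣP(Q1 2018)·Q(Q2 2018) = 26384×1 + 7086×5 + 168×8 + 2252×1 + 624×2 = 26384 + 35430 + 1344 + 2252 + 1248 = 66658
Index = 73179 / 66658 × 100 = 109.7828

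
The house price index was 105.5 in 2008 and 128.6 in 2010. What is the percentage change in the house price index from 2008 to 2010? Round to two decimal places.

Change = (128.6 − 105.5) / 105.5 × 100
       = 23.1 / 105.5 × 100 = 21.8957%

21.90%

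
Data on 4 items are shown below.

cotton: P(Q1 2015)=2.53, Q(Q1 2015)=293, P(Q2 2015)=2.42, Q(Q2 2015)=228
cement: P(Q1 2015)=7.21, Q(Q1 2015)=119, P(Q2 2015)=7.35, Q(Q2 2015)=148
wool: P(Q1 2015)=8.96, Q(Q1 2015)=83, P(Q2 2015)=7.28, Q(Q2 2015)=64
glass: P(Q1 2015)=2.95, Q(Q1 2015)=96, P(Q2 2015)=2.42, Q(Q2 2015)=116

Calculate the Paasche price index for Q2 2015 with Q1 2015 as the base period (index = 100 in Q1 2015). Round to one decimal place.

Paasche price index uses current-period quantities as weights.
ΣP(Q2 2015)·Q(Q2 2015) = 2.42×228 + 7.35×148 + 7.28×64 + 2.42×116 = 551.76 + 1087.8 + 465.92 + 280.72 = 2386.2
ΣP(Q1 2015)·Q(Q2 2015) = 2.53×228 + 7.21×148 + 8.96×64 + 2.95×116 = 576.84 + 1067.08 + 573.44 + 342.2 = 2559.56
Index = 2386.2 / 2559.56 × 100 = 93.2270

93.2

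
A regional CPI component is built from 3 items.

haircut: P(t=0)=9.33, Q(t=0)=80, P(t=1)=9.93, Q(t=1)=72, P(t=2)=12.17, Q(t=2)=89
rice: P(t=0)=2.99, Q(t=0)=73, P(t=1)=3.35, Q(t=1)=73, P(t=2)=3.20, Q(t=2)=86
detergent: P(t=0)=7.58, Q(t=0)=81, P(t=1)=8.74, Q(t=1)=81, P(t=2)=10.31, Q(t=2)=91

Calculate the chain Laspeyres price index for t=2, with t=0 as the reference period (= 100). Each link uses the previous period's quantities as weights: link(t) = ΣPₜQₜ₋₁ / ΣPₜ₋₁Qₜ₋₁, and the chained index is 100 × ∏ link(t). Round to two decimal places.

129.07

Link t=0→t=1:
ΣP(t=1)Q(t=0) = 9.93×80 + 3.35×73 + 8.74×81 = 794.4 + 244.55 + 707.94 = 1746.89
ΣP(t=0)Q(t=0) = 9.33×80 + 2.99×73 + 7.58×81 = 746.4 + 218.27 + 613.98 = 1578.65
link = 1746.89/1578.65 = 1.106572
Link t=1→t=2:
ΣP(t=2)Q(t=1) = 12.17×72 + 3.20×73 + 10.31×81 = 876.24 + 233.6 + 835.11 = 1944.95
ΣP(t=1)Q(t=1) = 9.93×72 + 3.35×73 + 8.74×81 = 714.96 + 244.55 + 707.94 = 1667.45
link = 1944.95/1667.45 = 1.166422
Chained index = 100 × 1.106572 × 1.166422 = 129.0730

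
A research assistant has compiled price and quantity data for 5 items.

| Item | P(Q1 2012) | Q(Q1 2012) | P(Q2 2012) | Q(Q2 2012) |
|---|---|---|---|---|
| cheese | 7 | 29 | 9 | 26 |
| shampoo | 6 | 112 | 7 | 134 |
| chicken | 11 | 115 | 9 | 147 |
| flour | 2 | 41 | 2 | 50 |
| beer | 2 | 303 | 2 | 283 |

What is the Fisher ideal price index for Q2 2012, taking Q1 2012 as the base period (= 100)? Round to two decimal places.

Laspeyres component (base-period weights):
ΣP(Q2 2012)Q(Q1 2012) = 9×29 + 7×112 + 9×115 + 2×41 + 2×303 = 261 + 784 + 1035 + 82 + 606 = 2768
ΣP(Q1 2012)Q(Q1 2012) = 7×29 + 6×112 + 11×115 + 2×41 + 2×303 = 203 + 672 + 1265 + 82 + 606 = 2828
L = 2768 / 2828 × 100 = 97.8784
Paasche component (current-period weights):
ΣP(Q2 2012)Q(Q2 2012) = 9×26 + 7×134 + 9×147 + 2×50 + 2×283 = 234 + 938 + 1323 + 100 + 566 = 3161
ΣP(Q1 2012)Q(Q2 2012) = 7×26 + 6×134 + 11×147 + 2×50 + 2×283 = 182 + 804 + 1617 + 100 + 566 = 3269
P = 3161 / 3269 × 100 = 96.6962
Fisher = √(L × P) = √(97.8784 × 96.6962) = 97.2855

97.29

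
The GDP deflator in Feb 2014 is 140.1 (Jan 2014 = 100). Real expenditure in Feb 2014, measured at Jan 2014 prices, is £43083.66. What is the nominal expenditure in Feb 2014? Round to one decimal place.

60360.2

Nominal = Real × (Index/100) = 43083.66 × (140.1/100)
        = 43083.66 × 1.401 = 60360.2077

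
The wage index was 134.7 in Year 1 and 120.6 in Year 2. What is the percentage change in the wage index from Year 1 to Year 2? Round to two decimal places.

-10.47%

Change = (120.6 − 134.7) / 134.7 × 100
       = -14.1 / 134.7 × 100 = -10.4677%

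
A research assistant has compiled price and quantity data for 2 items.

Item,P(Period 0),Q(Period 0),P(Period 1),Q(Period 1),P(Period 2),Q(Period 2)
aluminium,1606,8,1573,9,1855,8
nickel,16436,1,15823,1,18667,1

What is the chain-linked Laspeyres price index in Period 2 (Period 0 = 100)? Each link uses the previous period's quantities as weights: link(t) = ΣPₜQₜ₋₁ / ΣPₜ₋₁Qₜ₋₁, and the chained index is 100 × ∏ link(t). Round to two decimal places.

114.42

Link Period 0→Period 1:
ΣP(Period 1)Q(Period 0) = 1573×8 + 15823×1 = 12584 + 15823 = 28407
ΣP(Period 0)Q(Period 0) = 1606×8 + 16436×1 = 12848 + 16436 = 29284
link = 28407/29284 = 0.970052
Link Period 1→Period 2:
ΣP(Period 2)Q(Period 1) = 1855×9 + 18667×1 = 16695 + 18667 = 35362
ΣP(Period 1)Q(Period 1) = 1573×9 + 15823×1 = 14157 + 15823 = 29980
link = 35362/29980 = 1.179520
Chained index = 100 × 0.970052 × 1.179520 = 114.4195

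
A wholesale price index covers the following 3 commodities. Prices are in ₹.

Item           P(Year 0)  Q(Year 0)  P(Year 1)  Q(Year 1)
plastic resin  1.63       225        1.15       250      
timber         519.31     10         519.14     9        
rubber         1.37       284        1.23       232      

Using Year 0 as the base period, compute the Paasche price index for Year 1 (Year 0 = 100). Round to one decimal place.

Paasche price index uses current-period quantities as weights.
ΣP(Year 1)·Q(Year 1) = 1.15×250 + 519.14×9 + 1.23×232 = 287.5 + 4672.26 + 285.36 = 5245.12
ΣP(Year 0)·Q(Year 1) = 1.63×250 + 519.31×9 + 1.37×232 = 407.5 + 4673.79 + 317.84 = 5399.13
Index = 5245.12 / 5399.13 × 100 = 97.1475

97.1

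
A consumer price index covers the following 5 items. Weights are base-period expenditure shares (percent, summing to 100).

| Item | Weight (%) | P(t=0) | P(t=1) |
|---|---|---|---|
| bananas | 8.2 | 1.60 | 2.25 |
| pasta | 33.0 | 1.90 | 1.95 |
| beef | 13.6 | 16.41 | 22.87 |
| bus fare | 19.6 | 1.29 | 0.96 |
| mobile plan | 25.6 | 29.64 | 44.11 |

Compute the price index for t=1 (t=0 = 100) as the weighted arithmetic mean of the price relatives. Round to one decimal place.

bananas: 8.2 × (2.25/1.60) = 8.2 × 1.406250 = 11.5312
pasta: 33.0 × (1.95/1.90) = 33.0 × 1.026316 = 33.8684
beef: 13.6 × (22.87/16.41) = 13.6 × 1.393662 = 18.9538
bus fare: 19.6 × (0.96/1.29) = 19.6 × 0.744186 = 14.5860
mobile plan: 25.6 × (44.11/29.64) = 25.6 × 1.488192 = 38.0977
Index = Σ wᵢ·(p₁ᵢ/p₀ᵢ) = 11.5312 + 33.8684 + 18.9538 + 14.5860 + 38.0977 = 117.0372

117.0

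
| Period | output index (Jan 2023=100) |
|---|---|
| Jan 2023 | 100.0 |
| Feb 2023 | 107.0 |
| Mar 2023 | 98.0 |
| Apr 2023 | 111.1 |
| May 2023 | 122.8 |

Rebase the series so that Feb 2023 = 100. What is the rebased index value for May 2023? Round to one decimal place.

Rebased(May 2023) = 122.8 / 107.0 × 100 = 114.7664

114.8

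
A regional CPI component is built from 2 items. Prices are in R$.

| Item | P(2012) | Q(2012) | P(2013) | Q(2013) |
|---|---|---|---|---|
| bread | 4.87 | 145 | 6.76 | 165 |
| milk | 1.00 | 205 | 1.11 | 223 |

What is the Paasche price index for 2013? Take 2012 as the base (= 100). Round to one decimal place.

132.8

Paasche price index uses current-period quantities as weights.
ΣP(2013)·Q(2013) = 6.76×165 + 1.11×223 = 1115.4 + 247.53 = 1362.93
ΣP(2012)·Q(2013) = 4.87×165 + 1.00×223 = 803.55 + 223 = 1026.55
Index = 1362.93 / 1026.55 × 100 = 132.7680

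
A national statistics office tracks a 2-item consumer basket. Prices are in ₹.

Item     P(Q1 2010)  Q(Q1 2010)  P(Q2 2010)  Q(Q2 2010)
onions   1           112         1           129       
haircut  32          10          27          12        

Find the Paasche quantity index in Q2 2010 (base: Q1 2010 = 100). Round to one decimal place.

Paasche quantity index uses current-period prices as weights.
ΣP(Q2 2010)·Q(Q2 2010) = 1×129 + 27×12 = 129 + 324 = 453
ΣP(Q2 2010)·Q(Q1 2010) = 1×112 + 27×10 = 112 + 270 = 382
Index = 453 / 382 × 100 = 118.5864

118.6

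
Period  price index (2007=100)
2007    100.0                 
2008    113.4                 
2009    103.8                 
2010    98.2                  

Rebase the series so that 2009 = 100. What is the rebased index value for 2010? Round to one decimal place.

94.6

Rebased(2010) = 98.2 / 103.8 × 100 = 94.6050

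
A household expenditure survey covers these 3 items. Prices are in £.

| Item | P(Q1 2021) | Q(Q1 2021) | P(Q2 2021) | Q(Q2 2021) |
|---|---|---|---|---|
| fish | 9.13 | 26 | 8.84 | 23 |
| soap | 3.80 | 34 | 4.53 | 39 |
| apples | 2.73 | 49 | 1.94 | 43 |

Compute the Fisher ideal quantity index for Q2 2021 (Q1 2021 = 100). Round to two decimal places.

95.90

Laspeyres component (base-period weights):
ΣP(Q1 2021)Q(Q2 2021) = 9.13×23 + 3.80×39 + 2.73×43 = 209.99 + 148.2 + 117.39 = 475.58
ΣP(Q1 2021)Q(Q1 2021) = 9.13×26 + 3.80×34 + 2.73×49 = 237.38 + 129.2 + 133.77 = 500.35
L = 475.58 / 500.35 × 100 = 95.0495
Paasche component (current-period weights):
ΣP(Q2 2021)Q(Q2 2021) = 8.84×23 + 4.53×39 + 1.94×43 = 203.32 + 176.67 + 83.42 = 463.41
ΣP(Q2 2021)Q(Q1 2021) = 8.84×26 + 4.53×34 + 1.94×49 = 229.84 + 154.02 + 95.06 = 478.92
P = 463.41 / 478.92 × 100 = 96.7615
Fisher = √(L × P) = √(95.0495 × 96.7615) = 95.9016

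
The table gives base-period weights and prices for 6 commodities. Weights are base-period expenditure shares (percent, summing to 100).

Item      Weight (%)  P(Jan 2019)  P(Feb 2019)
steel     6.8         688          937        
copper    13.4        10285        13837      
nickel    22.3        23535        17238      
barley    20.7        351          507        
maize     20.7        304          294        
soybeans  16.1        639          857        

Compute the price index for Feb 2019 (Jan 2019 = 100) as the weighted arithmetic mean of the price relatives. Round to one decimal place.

115.1

steel: 6.8 × (937/688) = 6.8 × 1.361919 = 9.2610
copper: 13.4 × (13837/10285) = 13.4 × 1.345357 = 18.0278
nickel: 22.3 × (17238/23535) = 22.3 × 0.732441 = 16.3334
barley: 20.7 × (507/351) = 20.7 × 1.444444 = 29.9000
maize: 20.7 × (294/304) = 20.7 × 0.967105 = 20.0191
soybeans: 16.1 × (857/639) = 16.1 × 1.341158 = 21.5926
Index = Σ wᵢ·(p₁ᵢ/p₀ᵢ) = 9.2610 + 18.0278 + 16.3334 + 29.9000 + 20.0191 + 21.5926 = 115.1340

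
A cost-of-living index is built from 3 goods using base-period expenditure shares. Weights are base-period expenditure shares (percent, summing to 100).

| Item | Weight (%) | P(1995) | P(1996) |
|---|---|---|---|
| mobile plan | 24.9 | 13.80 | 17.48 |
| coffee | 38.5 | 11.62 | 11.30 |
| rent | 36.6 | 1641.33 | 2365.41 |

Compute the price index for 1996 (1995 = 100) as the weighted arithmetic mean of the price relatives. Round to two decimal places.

121.73

mobile plan: 24.9 × (17.48/13.80) = 24.9 × 1.266667 = 31.5400
coffee: 38.5 × (11.30/11.62) = 38.5 × 0.972461 = 37.4398
rent: 36.6 × (2365.41/1641.33) = 36.6 × 1.441154 = 52.7463
Index = Σ wᵢ·(p₁ᵢ/p₀ᵢ) = 31.5400 + 37.4398 + 52.7463 = 121.7260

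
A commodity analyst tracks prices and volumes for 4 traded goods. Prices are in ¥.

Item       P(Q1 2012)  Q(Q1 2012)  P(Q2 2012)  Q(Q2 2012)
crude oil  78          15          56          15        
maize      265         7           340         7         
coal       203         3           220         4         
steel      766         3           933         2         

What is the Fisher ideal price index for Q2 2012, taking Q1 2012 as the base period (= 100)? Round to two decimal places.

Laspeyres component (base-period weights):
ΣP(Q2 2012)Q(Q1 2012) = 56×15 + 340×7 + 220×3 + 933×3 = 840 + 2380 + 660 + 2799 = 6679
ΣP(Q1 2012)Q(Q1 2012) = 78×15 + 265×7 + 203×3 + 766×3 = 1170 + 1855 + 609 + 2298 = 5932
L = 6679 / 5932 × 100 = 112.5927
Paasche component (current-period weights):
ΣP(Q2 2012)Q(Q2 2012) = 56×15 + 340×7 + 220×4 + 933×2 = 840 + 2380 + 880 + 1866 = 5966
ΣP(Q1 2012)Q(Q2 2012) = 78×15 + 265×7 + 203×4 + 766×2 = 1170 + 1855 + 812 + 1532 = 5369
P = 5966 / 5369 × 100 = 111.1194
Fisher = √(L × P) = √(112.5927 × 111.1194) = 111.8536

111.85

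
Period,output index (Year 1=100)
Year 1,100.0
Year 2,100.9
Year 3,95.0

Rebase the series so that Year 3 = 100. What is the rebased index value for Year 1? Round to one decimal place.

105.3

Rebased(Year 1) = 100.0 / 95.0 × 100 = 105.2632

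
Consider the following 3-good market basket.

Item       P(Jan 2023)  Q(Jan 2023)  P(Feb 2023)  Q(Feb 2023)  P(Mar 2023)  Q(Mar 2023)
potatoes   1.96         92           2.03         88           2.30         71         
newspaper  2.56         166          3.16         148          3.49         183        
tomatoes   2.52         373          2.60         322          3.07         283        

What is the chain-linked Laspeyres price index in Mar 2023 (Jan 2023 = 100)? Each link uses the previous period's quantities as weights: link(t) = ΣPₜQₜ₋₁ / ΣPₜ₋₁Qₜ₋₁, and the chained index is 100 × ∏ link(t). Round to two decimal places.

125.22

Link Jan 2023→Feb 2023:
ΣP(Feb 2023)Q(Jan 2023) = 2.03×92 + 3.16×166 + 2.60×373 = 186.76 + 524.56 + 969.8 = 1681.12
ΣP(Jan 2023)Q(Jan 2023) = 1.96×92 + 2.56×166 + 2.52×373 = 180.32 + 424.96 + 939.96 = 1545.24
link = 1681.12/1545.24 = 1.087935
Link Feb 2023→Mar 2023:
ΣP(Mar 2023)Q(Feb 2023) = 2.30×88 + 3.49×148 + 3.07×322 = 202.4 + 516.52 + 988.54 = 1707.46
ΣP(Feb 2023)Q(Feb 2023) = 2.03×88 + 3.16×148 + 2.60×322 = 178.64 + 467.68 + 837.2 = 1483.52
link = 1707.46/1483.52 = 1.150952
Chained index = 100 × 1.087935 × 1.150952 = 125.2160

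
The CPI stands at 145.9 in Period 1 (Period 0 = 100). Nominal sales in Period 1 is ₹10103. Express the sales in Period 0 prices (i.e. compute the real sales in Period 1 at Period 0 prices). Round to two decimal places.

6924.61

Real = Nominal ÷ (Index/100) = 10103 ÷ (145.9/100)
     = 10103 ÷ 1.459 = 6924.6059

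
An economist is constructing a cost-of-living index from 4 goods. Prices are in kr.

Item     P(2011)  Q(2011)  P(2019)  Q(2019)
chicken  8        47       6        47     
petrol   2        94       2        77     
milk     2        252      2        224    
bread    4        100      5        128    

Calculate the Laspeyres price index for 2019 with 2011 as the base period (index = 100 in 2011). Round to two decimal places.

Laspeyres price index uses base-period quantities as weights.
ΣP(2019)·Q(2011) = 6×47 + 2×94 + 2×252 + 5×100 = 282 + 188 + 504 + 500 = 1474
ΣP(2011)·Q(2011) = 8×47 + 2×94 + 2×252 + 4×100 = 376 + 188 + 504 + 400 = 1468
Index = 1474 / 1468 × 100 = 100.4087

100.41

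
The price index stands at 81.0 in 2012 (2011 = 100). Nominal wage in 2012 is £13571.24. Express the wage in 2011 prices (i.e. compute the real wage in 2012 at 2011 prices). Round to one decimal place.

Real = Nominal ÷ (Index/100) = 13571.24 ÷ (81.0/100)
     = 13571.24 ÷ 0.810 = 16754.6173

16754.6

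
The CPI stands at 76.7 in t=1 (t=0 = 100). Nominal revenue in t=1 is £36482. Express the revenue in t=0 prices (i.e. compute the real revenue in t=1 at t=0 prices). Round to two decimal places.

47564.54

Real = Nominal ÷ (Index/100) = 36482 ÷ (76.7/100)
     = 36482 ÷ 0.767 = 47564.5372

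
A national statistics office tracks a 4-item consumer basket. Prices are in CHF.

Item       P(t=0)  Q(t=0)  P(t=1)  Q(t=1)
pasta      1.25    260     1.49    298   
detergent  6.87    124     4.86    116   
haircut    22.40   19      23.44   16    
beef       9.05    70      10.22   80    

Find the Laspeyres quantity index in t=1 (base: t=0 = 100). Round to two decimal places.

Laspeyres quantity index uses base-period prices as weights.
ΣP(t=0)·Q(t=1) = 1.25×298 + 6.87×116 + 22.40×16 + 9.05×80 = 372.5 + 796.92 + 358.4 + 724 = 2251.82
ΣP(t=0)·Q(t=0) = 1.25×260 + 6.87×124 + 22.40×19 + 9.05×70 = 325 + 851.88 + 425.6 + 633.5 = 2235.98
Index = 2251.82 / 2235.98 × 100 = 100.7084

100.71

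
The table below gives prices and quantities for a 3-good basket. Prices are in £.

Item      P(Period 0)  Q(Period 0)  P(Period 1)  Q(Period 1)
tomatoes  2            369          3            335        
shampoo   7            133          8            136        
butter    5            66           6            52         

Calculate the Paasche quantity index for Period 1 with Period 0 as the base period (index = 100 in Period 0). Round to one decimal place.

Paasche quantity index uses current-period prices as weights.
ΣP(Period 1)·Q(Period 1) = 3×335 + 8×136 + 6×52 = 1005 + 1088 + 312 = 2405
ΣP(Period 1)·Q(Period 0) = 3×369 + 8×133 + 6×66 = 1107 + 1064 + 396 = 2567
Index = 2405 / 2567 × 100 = 93.6891

93.7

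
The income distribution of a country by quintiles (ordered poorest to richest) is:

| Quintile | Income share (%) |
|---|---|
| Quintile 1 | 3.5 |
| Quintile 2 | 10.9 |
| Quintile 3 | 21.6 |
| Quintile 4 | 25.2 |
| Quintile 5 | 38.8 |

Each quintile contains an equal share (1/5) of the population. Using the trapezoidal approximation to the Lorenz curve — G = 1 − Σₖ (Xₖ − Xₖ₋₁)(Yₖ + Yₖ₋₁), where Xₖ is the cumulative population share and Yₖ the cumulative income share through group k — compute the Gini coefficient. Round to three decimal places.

Cumulative income shares Yₖ: 0.0350, 0.1440, 0.3600, 0.6120, 1.0000
Σ (Xₖ−Xₖ₋₁)(Yₖ+Yₖ₋₁) = (1/5)(0.0350+0.0000) + (1/5)(0.1440+0.0350) + (1/5)(0.3600+0.1440) + (1/5)(0.6120+0.3600) + (1/5)(1.0000+0.6120)
  = 0.0070 + 0.0358 + 0.1008 + 0.1944 + 0.3224 = 0.6604
G = 1 − 0.6604 = 0.3396

0.340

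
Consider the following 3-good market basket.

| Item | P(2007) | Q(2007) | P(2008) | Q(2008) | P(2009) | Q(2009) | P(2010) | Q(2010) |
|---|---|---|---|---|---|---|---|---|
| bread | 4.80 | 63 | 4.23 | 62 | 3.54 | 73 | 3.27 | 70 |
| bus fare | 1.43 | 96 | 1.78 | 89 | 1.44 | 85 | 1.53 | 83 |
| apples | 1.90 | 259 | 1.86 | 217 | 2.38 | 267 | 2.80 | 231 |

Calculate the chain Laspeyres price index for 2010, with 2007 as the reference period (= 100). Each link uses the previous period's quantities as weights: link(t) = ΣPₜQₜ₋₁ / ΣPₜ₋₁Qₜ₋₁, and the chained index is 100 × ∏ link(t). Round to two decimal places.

Link 2007→2008:
ΣP(2008)Q(2007) = 4.23×63 + 1.78×96 + 1.86×259 = 266.49 + 170.88 + 481.74 = 919.11
ΣP(2007)Q(2007) = 4.80×63 + 1.43×96 + 1.90×259 = 302.4 + 137.28 + 492.1 = 931.78
link = 919.11/931.78 = 0.986402
Link 2008→2009:
ΣP(2009)Q(2008) = 3.54×62 + 1.44×89 + 2.38×217 = 219.48 + 128.16 + 516.46 = 864.1
ΣP(2008)Q(2008) = 4.23×62 + 1.78×89 + 1.86×217 = 262.26 + 158.42 + 403.62 = 824.3
link = 864.1/824.3 = 1.048283
Link 2009→2010:
ΣP(2010)Q(2009) = 3.27×73 + 1.53×85 + 2.80×267 = 238.71 + 130.05 + 747.6 = 1116.36
ΣP(2009)Q(2009) = 3.54×73 + 1.44×85 + 2.38×267 = 258.42 + 122.4 + 635.46 = 1016.28
link = 1116.36/1016.28 = 1.098477
Chained index = 100 × 0.986402 × 1.048283 × 1.098477 = 113.5857

113.59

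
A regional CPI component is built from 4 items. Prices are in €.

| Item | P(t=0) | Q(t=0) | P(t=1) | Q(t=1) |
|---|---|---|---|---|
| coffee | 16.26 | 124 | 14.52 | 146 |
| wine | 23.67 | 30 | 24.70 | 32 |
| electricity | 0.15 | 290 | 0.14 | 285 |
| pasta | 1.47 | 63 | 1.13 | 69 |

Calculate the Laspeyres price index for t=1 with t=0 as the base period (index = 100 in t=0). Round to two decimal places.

Laspeyres price index uses base-period quantities as weights.
ΣP(t=1)·Q(t=0) = 14.52×124 + 24.70×30 + 0.14×290 + 1.13×63 = 1800.48 + 741 + 40.6 + 71.19 = 2653.27
ΣP(t=0)·Q(t=0) = 16.26×124 + 23.67×30 + 0.15×290 + 1.47×63 = 2016.24 + 710.1 + 43.5 + 92.61 = 2862.45
Index = 2653.27 / 2862.45 × 100 = 92.6923

92.69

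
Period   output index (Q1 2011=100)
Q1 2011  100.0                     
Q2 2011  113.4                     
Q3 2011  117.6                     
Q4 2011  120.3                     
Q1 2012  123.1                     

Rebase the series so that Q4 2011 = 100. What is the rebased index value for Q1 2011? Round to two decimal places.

83.13

Rebased(Q1 2011) = 100.0 / 120.3 × 100 = 83.1255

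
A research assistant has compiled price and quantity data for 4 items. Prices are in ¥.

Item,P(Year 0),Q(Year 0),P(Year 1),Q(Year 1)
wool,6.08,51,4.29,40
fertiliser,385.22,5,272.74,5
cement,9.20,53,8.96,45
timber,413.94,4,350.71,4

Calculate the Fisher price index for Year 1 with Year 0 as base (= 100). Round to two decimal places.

78.92

Laspeyres component (base-period weights):
ΣP(Year 1)Q(Year 0) = 4.29×51 + 272.74×5 + 8.96×53 + 350.71×4 = 218.79 + 1363.7 + 474.88 + 1402.84 = 3460.21
ΣP(Year 0)Q(Year 0) = 6.08×51 + 385.22×5 + 9.20×53 + 413.94×4 = 310.08 + 1926.1 + 487.6 + 1655.76 = 4379.54
L = 3460.21 / 4379.54 × 100 = 79.0085
Paasche component (current-period weights):
ΣP(Year 1)Q(Year 1) = 4.29×40 + 272.74×5 + 8.96×45 + 350.71×4 = 171.6 + 1363.7 + 403.2 + 1402.84 = 3341.34
ΣP(Year 0)Q(Year 1) = 6.08×40 + 385.22×5 + 9.20×45 + 413.94×4 = 243.2 + 1926.1 + 414 + 1655.76 = 4239.06
P = 3341.34 / 4239.06 × 100 = 78.8227
Fisher = √(L × P) = √(79.0085 × 78.8227) = 78.9155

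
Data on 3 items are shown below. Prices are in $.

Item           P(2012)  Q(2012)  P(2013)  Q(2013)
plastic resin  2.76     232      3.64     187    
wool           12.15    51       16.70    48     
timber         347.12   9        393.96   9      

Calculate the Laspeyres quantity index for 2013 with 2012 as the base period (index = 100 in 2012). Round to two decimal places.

96.34

Laspeyres quantity index uses base-period prices as weights.
ΣP(2012)·Q(2013) = 2.76×187 + 12.15×48 + 347.12×9 = 516.12 + 583.2 + 3124.08 = 4223.4
ΣP(2012)·Q(2012) = 2.76×232 + 12.15×51 + 347.12×9 = 640.32 + 619.65 + 3124.08 = 4384.05
Index = 4223.4 / 4384.05 × 100 = 96.3356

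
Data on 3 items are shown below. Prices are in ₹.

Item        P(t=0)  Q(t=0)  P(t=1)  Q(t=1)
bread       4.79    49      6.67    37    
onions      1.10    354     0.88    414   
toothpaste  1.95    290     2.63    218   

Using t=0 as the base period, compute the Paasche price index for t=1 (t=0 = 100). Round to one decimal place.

Paasche price index uses current-period quantities as weights.
ΣP(t=1)·Q(t=1) = 6.67×37 + 0.88×414 + 2.63×218 = 246.79 + 364.32 + 573.34 = 1184.45
ΣP(t=0)·Q(t=1) = 4.79×37 + 1.10×414 + 1.95×218 = 177.23 + 455.4 + 425.1 = 1057.73
Index = 1184.45 / 1057.73 × 100 = 111.9804

112.0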